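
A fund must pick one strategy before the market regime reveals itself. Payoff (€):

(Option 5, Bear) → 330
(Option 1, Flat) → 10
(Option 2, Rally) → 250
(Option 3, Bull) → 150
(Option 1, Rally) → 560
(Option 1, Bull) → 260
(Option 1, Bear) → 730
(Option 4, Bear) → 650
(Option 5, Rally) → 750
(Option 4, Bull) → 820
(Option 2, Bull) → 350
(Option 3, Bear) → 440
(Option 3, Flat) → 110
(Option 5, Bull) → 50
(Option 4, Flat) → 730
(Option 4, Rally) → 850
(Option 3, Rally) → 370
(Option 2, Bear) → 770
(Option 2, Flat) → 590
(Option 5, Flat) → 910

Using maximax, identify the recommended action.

Row maxima: Option 1=730, Option 2=770, Option 3=440, Option 4=850, Option 5=910
Best best-case = 910 → Option 5.

Option 5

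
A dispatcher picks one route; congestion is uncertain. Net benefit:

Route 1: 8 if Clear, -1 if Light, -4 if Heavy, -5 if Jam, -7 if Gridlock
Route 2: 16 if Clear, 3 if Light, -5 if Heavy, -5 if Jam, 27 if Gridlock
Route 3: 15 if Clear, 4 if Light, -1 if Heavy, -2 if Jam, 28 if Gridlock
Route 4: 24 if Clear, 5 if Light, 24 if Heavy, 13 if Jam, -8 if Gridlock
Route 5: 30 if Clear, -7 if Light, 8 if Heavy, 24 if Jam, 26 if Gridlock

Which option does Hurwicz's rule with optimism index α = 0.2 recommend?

Route 3

Route 1: 0.2·8 + 0.8·(-7) = -4
Route 2: 0.2·27 + 0.8·(-5) = 1.4
Route 3: 0.2·28 + 0.8·(-2) = 4
Route 4: 0.2·24 + 0.8·(-8) = -1.6
Route 5: 0.2·30 + 0.8·(-7) = 0.4
Highest Hurwicz score = 4 → Route 3.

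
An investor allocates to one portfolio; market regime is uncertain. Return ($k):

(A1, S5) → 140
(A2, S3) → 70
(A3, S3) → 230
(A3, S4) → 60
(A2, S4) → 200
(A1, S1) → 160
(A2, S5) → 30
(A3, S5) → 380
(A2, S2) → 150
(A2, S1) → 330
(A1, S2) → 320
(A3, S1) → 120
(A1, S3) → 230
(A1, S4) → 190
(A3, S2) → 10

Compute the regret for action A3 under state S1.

210

Best payoff under S1 is 330.
Regret = 330 − 120 = 210.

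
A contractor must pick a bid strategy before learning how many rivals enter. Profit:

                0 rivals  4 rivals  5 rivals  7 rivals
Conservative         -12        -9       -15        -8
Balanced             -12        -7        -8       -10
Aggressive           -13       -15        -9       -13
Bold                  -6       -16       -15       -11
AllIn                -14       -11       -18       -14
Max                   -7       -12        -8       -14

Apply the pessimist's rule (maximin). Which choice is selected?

Row minima: Conservative=-15, Balanced=-12, Aggressive=-15, Bold=-16, AllIn=-18, Max=-14
Best worst-case = -12 → Balanced.

Balanced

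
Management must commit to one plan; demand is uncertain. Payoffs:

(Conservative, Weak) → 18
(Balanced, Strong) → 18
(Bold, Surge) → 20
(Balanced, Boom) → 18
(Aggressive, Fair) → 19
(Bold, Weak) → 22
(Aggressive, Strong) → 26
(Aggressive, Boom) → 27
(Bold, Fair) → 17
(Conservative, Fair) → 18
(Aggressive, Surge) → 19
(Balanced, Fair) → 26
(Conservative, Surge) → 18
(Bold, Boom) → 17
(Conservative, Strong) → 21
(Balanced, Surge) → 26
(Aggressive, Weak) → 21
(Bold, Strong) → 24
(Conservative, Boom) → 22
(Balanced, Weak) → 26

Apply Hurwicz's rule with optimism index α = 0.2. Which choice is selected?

Conservative: 0.2·22 + 0.8·18 = 18.8
Balanced: 0.2·26 + 0.8·18 = 19.6
Aggressive: 0.2·27 + 0.8·19 = 20.6
Bold: 0.2·24 + 0.8·17 = 18.4
Highest Hurwicz score = 20.6 → Aggressive.

Aggressive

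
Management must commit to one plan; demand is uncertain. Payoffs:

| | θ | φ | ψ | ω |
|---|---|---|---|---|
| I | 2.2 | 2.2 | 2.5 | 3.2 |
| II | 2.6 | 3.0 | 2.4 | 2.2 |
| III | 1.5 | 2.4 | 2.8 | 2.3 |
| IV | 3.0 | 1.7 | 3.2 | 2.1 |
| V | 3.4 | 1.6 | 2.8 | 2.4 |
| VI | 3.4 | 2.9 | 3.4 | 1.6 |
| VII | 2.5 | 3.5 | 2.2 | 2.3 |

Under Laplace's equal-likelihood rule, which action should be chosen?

VI

Row averages: I=2.525, II=2.55, III=2.25, IV=2.5, V=2.55, VI=2.825, VII=2.625
Highest average = 2.825 → VI.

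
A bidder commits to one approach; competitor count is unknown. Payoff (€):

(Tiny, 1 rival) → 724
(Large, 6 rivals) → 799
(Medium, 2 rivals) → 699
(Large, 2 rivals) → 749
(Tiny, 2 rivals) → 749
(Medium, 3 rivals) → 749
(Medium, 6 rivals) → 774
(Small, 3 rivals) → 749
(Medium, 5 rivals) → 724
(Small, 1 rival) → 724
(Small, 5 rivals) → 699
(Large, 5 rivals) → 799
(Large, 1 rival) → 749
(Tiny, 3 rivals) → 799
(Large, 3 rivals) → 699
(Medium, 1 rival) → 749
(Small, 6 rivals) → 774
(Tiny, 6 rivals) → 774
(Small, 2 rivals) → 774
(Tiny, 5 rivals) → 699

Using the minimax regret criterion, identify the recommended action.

Medium

Column bests: 1 rival=749, 2 rivals=774, 3 rivals=799, 5 rivals=799, 6 rivals=799.
Tiny regrets: 25, 25, 0, 100, 25 → max 100
Small regrets: 25, 0, 50, 100, 25 → max 100
Medium regrets: 0, 75, 50, 75, 25 → max 75
Large regrets: 0, 25, 100, 0, 0 → max 100
Smallest max regret = 75 → Medium.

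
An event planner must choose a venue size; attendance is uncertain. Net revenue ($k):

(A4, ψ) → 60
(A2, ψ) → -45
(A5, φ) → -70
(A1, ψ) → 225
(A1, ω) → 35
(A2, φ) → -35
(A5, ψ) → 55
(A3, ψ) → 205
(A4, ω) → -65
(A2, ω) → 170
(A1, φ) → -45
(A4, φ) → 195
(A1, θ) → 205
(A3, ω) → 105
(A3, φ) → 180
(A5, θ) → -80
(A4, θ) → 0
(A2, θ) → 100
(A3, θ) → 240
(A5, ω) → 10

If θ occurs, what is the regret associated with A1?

Best payoff under θ is 240.
Regret = 240 − 205 = 35.

35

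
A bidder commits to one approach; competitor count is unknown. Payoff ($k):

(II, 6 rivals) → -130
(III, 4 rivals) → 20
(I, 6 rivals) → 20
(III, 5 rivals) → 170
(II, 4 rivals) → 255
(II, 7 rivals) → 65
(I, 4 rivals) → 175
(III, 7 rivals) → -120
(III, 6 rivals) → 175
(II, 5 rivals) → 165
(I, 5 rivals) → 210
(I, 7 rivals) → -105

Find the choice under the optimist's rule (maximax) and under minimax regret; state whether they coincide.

Row maxima: I=210, II=255, III=175
Best best-case = 255 → II.
Column bests: 4 rivals=255, 5 rivals=210, 6 rivals=175, 7 rivals=65.
I regrets: 80, 0, 155, 170 → max 170
II regrets: 0, 45, 305, 0 → max 305
III regrets: 235, 40, 0, 185 → max 235
Smallest max regret = 170 → I.

maximax → II; minimax regret → I (disagree)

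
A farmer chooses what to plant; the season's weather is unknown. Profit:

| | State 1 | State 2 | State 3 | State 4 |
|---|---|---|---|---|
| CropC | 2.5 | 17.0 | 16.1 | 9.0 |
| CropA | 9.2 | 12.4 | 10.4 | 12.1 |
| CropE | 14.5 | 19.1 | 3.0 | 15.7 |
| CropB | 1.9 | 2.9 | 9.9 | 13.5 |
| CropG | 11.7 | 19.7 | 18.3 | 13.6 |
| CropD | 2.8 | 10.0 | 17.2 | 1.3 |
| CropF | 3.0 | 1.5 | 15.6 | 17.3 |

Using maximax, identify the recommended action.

Row maxima: CropC=17.0, CropA=12.4, CropE=19.1, CropB=13.5, CropG=19.7, CropD=17.2, CropF=17.3
Best best-case = 19.7 → CropG.

CropG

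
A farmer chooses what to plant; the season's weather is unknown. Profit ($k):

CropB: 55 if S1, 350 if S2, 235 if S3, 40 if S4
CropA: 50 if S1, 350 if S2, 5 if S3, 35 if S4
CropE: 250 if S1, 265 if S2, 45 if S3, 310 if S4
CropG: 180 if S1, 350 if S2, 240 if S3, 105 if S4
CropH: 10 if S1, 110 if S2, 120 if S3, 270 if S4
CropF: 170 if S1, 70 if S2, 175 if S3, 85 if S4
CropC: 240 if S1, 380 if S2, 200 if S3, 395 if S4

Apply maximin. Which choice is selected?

CropC

Row minima: CropB=40, CropA=5, CropE=45, CropG=105, CropH=10, CropF=70, CropC=200
Best worst-case = 200 → CropC.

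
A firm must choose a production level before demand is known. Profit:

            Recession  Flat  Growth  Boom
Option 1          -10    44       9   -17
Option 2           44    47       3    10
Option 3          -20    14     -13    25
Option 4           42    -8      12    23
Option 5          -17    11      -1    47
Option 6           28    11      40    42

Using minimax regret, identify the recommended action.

Option 6

Column bests: Recession=44, Flat=47, Growth=40, Boom=47.
Option 1 regrets: 54, 3, 31, 64 → max 64
Option 2 regrets: 0, 0, 37, 37 → max 37
Option 3 regrets: 64, 33, 53, 22 → max 64
Option 4 regrets: 2, 55, 28, 24 → max 55
Option 5 regrets: 61, 36, 41, 0 → max 61
Option 6 regrets: 16, 36, 0, 5 → max 36
Smallest max regret = 36 → Option 6.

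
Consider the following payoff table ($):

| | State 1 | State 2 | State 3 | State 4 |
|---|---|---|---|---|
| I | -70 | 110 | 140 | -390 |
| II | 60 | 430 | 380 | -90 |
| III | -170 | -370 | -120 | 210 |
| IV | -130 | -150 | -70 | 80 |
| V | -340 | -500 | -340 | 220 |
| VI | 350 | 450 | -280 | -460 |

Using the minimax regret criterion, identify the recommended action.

II

Column bests: State 1=350, State 2=450, State 3=380, State 4=220.
I regrets: 420, 340, 240, 610 → max 610
II regrets: 290, 20, 0, 310 → max 310
III regrets: 520, 820, 500, 10 → max 820
IV regrets: 480, 600, 450, 140 → max 600
V regrets: 690, 950, 720, 0 → max 950
VI regrets: 0, 0, 660, 680 → max 680
Smallest max regret = 310 → II.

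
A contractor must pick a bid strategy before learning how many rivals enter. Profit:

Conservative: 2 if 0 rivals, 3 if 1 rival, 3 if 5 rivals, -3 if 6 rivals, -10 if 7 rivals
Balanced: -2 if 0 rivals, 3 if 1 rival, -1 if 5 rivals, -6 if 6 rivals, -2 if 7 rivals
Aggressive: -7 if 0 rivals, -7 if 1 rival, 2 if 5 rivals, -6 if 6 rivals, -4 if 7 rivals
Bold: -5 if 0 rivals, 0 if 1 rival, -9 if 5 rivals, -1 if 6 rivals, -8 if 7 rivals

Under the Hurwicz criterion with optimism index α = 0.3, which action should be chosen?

Conservative: 0.3·3 + 0.7·(-10) = -6.1
Balanced: 0.3·3 + 0.7·(-6) = -3.3
Aggressive: 0.3·2 + 0.7·(-7) = -4.3
Bold: 0.3·0 + 0.7·(-9) = -6.3
Highest Hurwicz score = -3.3 → Balanced.

Balanced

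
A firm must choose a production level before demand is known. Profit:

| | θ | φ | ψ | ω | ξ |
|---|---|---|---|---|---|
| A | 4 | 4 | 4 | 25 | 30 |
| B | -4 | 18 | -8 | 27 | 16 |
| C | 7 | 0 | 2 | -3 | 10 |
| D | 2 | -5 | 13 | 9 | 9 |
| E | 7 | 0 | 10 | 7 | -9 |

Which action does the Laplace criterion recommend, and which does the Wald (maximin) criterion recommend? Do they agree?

Row averages: A=13.4, B=9.8, C=3.2, D=5.6, E=3
Highest average = 13.4 → A.
Row minima: A=4, B=-8, C=-3, D=-5, E=-9
Best worst-case = 4 → A.

laplace → A; maximin → A (agree)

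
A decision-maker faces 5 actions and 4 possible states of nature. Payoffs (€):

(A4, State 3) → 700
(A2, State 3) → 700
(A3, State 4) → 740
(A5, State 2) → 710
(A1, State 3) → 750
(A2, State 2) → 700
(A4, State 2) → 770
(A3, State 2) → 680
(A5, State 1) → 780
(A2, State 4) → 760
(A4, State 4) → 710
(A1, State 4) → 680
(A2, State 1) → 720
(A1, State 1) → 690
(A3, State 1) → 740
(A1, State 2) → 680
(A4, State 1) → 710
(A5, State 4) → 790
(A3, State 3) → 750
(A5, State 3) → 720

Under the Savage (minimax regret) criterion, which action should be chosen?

A5

Column bests: State 1=780, State 2=770, State 3=750, State 4=790.
A1 regrets: 90, 90, 0, 110 → max 110
A2 regrets: 60, 70, 50, 30 → max 70
A3 regrets: 40, 90, 0, 50 → max 90
A4 regrets: 70, 0, 50, 80 → max 80
A5 regrets: 0, 60, 30, 0 → max 60
Smallest max regret = 60 → A5.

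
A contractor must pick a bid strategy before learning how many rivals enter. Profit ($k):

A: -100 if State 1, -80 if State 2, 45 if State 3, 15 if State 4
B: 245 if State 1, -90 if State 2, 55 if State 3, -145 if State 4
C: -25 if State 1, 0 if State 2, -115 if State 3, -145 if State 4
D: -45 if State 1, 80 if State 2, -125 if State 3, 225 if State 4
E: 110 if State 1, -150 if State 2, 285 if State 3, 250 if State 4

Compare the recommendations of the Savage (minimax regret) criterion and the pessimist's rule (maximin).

minimax regret → E; maximin → A (disagree)

Column bests: State 1=245, State 2=80, State 3=285, State 4=250.
A regrets: 345, 160, 240, 235 → max 345
B regrets: 0, 170, 230, 395 → max 395
C regrets: 270, 80, 400, 395 → max 400
D regrets: 290, 0, 410, 25 → max 410
E regrets: 135, 230, 0, 0 → max 230
Smallest max regret = 230 → E.
Row minima: A=-100, B=-145, C=-145, D=-125, E=-150
Best worst-case = -100 → A.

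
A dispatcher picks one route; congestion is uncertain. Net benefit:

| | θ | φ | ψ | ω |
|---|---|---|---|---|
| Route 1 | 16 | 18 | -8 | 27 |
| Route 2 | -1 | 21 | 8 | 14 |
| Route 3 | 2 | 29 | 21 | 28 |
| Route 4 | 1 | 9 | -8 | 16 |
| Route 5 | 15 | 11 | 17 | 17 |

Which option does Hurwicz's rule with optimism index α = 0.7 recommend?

Route 1: 0.7·27 + 0.3·(-8) = 16.5
Route 2: 0.7·21 + 0.3·(-1) = 14.4
Route 3: 0.7·29 + 0.3·2 = 20.9
Route 4: 0.7·16 + 0.3·(-8) = 8.8
Route 5: 0.7·17 + 0.3·11 = 15.2
Highest Hurwicz score = 20.9 → Route 3.

Route 3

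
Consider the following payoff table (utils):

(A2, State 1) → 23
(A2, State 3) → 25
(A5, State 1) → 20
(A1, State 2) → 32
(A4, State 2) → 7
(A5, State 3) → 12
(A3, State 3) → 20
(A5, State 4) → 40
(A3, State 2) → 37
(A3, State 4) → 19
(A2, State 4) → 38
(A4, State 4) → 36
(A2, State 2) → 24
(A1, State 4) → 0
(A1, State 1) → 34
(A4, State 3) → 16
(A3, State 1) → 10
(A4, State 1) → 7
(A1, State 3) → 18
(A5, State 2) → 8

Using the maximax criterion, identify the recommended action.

Row maxima: A1=34, A2=38, A3=37, A4=36, A5=40
Best best-case = 40 → A5.

A5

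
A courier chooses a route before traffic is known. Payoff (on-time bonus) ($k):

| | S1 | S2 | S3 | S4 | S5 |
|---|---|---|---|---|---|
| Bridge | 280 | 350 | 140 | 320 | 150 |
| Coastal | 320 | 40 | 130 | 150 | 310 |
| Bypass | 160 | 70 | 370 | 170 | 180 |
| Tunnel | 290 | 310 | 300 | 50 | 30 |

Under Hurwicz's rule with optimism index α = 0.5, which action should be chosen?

Bridge

Bridge: 0.5·350 + 0.5·140 = 245
Coastal: 0.5·320 + 0.5·40 = 180
Bypass: 0.5·370 + 0.5·70 = 220
Tunnel: 0.5·310 + 0.5·30 = 170
Highest Hurwicz score = 245 → Bridge.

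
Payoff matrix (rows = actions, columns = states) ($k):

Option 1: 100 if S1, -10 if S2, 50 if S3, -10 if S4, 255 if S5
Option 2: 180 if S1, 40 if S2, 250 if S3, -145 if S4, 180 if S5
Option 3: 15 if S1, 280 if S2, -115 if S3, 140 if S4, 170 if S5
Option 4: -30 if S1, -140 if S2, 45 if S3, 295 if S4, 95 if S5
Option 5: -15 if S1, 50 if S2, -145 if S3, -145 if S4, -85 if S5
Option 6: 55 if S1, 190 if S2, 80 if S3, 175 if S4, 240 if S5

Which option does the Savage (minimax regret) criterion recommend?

Column bests: S1=180, S2=280, S3=250, S4=295, S5=255.
Option 1 regrets: 80, 290, 200, 305, 0 → max 305
Option 2 regrets: 0, 240, 0, 440, 75 → max 440
Option 3 regrets: 165, 0, 365, 155, 85 → max 365
Option 4 regrets: 210, 420, 205, 0, 160 → max 420
Option 5 regrets: 195, 230, 395, 440, 340 → max 440
Option 6 regrets: 125, 90, 170, 120, 15 → max 170
Smallest max regret = 170 → Option 6.

Option 6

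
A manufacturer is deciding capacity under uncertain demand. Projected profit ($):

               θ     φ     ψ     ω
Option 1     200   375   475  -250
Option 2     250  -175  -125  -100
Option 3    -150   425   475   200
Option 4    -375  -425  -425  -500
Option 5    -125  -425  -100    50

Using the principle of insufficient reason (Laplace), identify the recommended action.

Row averages: Option 1=200, Option 2=-37.5, Option 3=237.5, Option 4=-431.25, Option 5=-150
Highest average = 237.5 → Option 3.

Option 3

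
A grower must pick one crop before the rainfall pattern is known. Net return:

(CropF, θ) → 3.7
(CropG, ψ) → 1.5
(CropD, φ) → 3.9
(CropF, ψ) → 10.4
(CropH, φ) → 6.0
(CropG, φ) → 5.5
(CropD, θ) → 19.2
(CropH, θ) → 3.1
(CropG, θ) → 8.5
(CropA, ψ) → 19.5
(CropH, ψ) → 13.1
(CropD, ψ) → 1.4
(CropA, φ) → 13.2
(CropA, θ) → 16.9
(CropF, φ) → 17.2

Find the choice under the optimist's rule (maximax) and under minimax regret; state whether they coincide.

Row maxima: CropG=8.5, CropA=19.5, CropH=13.1, CropF=17.2, CropD=19.2
Best best-case = 19.5 → CropA.
Column bests: θ=19.2, φ=17.2, ψ=19.5.
CropG regrets: 10.7, 11.7, 18.0 → max 18.0
CropA regrets: 2.3, 4.0, 0.0 → max 4.0
CropH regrets: 16.1, 11.2, 6.4 → max 16.1
CropF regrets: 15.5, 0.0, 9.1 → max 15.5
CropD regrets: 0.0, 13.3, 18.1 → max 18.1
Smallest max regret = 4.0 → CropA.

maximax → CropA; minimax regret → CropA (agree)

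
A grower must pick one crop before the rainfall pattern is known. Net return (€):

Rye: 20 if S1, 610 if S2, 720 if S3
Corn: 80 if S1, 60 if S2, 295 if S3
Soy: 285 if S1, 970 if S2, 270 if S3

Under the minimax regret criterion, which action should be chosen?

Column bests: S1=285, S2=970, S3=720.
Rye regrets: 265, 360, 0 → max 360
Corn regrets: 205, 910, 425 → max 910
Soy regrets: 0, 0, 450 → max 450
Smallest max regret = 360 → Rye.

Rye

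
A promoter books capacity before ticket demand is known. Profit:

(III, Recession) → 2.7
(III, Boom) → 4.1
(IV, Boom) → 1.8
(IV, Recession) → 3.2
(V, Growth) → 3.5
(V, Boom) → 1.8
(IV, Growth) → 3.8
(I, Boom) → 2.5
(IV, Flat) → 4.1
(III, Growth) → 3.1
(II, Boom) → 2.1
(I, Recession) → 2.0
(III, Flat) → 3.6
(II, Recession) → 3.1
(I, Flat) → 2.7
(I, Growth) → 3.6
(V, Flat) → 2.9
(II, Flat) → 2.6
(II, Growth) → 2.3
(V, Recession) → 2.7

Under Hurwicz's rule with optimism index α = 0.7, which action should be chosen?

III

I: 0.7·3.6 + 0.3·2.0 = 3.12
II: 0.7·3.1 + 0.3·2.1 = 2.8
III: 0.7·4.1 + 0.3·2.7 = 3.68
IV: 0.7·4.1 + 0.3·1.8 = 3.41
V: 0.7·3.5 + 0.3·1.8 = 2.99
Highest Hurwicz score = 3.68 → III.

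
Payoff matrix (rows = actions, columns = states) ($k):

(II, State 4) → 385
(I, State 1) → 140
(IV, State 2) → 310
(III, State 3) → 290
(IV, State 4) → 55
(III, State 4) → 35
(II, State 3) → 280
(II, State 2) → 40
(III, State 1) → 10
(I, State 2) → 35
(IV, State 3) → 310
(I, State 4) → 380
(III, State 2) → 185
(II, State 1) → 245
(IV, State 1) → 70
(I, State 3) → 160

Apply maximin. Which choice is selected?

Row minima: I=35, II=40, III=10, IV=55
Best worst-case = 55 → IV.

IV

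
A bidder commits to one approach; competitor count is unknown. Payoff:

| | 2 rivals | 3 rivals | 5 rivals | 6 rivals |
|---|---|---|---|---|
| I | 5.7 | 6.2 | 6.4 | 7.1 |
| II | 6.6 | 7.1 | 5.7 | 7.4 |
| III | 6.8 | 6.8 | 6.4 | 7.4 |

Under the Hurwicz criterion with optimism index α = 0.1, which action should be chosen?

III

I: 0.1·7.1 + 0.9·5.7 = 5.84
II: 0.1·7.4 + 0.9·5.7 = 5.87
III: 0.1·7.4 + 0.9·6.4 = 6.5
Highest Hurwicz score = 6.5 → III.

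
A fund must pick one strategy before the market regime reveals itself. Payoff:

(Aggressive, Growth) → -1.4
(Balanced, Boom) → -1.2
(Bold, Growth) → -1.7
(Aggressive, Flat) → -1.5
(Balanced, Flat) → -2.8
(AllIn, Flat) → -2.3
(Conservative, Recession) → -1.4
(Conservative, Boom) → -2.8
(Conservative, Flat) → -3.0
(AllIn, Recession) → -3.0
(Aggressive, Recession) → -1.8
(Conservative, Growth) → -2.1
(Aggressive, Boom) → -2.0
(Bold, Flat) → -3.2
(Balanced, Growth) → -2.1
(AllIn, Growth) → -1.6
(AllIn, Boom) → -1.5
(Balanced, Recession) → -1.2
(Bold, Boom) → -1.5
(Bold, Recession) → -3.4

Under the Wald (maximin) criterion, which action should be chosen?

Aggressive

Row minima: Conservative=-3.0, Balanced=-2.8, Aggressive=-2.0, Bold=-3.4, AllIn=-3.0
Best worst-case = -2.0 → Aggressive.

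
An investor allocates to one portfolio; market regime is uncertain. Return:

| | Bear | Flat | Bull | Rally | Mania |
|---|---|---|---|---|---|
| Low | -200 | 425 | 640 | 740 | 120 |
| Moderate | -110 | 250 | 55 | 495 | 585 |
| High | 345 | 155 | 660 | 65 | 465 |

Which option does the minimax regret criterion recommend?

Column bests: Bear=345, Flat=425, Bull=660, Rally=740, Mania=585.
Low regrets: 545, 0, 20, 0, 465 → max 545
Moderate regrets: 455, 175, 605, 245, 0 → max 605
High regrets: 0, 270, 0, 675, 120 → max 675
Smallest max regret = 545 → Low.

Low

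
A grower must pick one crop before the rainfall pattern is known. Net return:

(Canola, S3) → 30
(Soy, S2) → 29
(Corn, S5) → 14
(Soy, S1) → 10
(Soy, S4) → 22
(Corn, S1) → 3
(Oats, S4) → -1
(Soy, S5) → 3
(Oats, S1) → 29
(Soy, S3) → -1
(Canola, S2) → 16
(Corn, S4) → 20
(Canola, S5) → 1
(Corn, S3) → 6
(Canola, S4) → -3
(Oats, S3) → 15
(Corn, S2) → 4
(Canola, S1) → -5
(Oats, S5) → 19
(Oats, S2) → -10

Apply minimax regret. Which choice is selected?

Column bests: S1=29, S2=29, S3=30, S4=22, S5=19.
Oats regrets: 0, 39, 15, 23, 0 → max 39
Soy regrets: 19, 0, 31, 0, 16 → max 31
Canola regrets: 34, 13, 0, 25, 18 → max 34
Corn regrets: 26, 25, 24, 2, 5 → max 26
Smallest max regret = 26 → Corn.

Corn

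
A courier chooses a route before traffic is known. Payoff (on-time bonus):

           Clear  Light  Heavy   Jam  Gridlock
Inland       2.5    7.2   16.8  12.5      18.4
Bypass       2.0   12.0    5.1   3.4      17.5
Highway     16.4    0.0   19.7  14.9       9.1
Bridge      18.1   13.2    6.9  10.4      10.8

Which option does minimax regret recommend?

Bridge

Column bests: Clear=18.1, Light=13.2, Heavy=19.7, Jam=14.9, Gridlock=18.4.
Inland regrets: 15.6, 6.0, 2.9, 2.4, 0.0 → max 15.6
Bypass regrets: 16.1, 1.2, 14.6, 11.5, 0.9 → max 16.1
Highway regrets: 1.7, 13.2, 0.0, 0.0, 9.3 → max 13.2
Bridge regrets: 0.0, 0.0, 12.8, 4.5, 7.6 → max 12.8
Smallest max regret = 12.8 → Bridge.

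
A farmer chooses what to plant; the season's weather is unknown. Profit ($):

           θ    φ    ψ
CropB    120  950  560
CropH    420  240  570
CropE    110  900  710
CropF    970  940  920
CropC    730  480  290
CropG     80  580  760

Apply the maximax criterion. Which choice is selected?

CropF

Row maxima: CropB=950, CropH=570, CropE=900, CropF=970, CropC=730, CropG=760
Best best-case = 970 → CropF.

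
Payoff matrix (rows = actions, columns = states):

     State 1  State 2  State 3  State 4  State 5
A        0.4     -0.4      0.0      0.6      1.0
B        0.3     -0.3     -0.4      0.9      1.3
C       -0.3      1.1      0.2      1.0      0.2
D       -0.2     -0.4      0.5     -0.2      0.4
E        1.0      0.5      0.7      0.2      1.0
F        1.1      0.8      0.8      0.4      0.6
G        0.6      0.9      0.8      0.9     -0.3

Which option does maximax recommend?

B

Row maxima: A=1.0, B=1.3, C=1.1, D=0.5, E=1.0, F=1.1, G=0.9
Best best-case = 1.3 → B.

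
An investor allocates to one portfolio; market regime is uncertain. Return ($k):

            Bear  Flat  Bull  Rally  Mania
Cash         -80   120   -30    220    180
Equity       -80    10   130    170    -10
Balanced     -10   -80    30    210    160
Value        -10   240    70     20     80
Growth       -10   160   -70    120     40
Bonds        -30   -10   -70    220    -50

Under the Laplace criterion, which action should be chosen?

Row averages: Cash=82, Equity=44, Balanced=62, Value=80, Growth=48, Bonds=12
Highest average = 82 → Cash.

Cash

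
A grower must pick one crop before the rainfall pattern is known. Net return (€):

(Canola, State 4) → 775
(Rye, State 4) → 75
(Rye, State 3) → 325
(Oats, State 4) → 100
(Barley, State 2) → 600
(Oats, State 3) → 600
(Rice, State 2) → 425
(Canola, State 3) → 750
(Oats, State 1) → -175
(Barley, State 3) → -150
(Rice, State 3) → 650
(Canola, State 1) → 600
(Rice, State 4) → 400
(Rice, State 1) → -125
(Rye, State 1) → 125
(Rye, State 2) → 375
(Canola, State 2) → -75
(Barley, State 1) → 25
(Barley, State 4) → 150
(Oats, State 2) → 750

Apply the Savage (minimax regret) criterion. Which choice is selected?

Column bests: State 1=600, State 2=750, State 3=750, State 4=775.
Rice regrets: 725, 325, 100, 375 → max 725
Oats regrets: 775, 0, 150, 675 → max 775
Canola regrets: 0, 825, 0, 0 → max 825
Barley regrets: 575, 150, 900, 625 → max 900
Rye regrets: 475, 375, 425, 700 → max 700
Smallest max regret = 700 → Rye.

Rye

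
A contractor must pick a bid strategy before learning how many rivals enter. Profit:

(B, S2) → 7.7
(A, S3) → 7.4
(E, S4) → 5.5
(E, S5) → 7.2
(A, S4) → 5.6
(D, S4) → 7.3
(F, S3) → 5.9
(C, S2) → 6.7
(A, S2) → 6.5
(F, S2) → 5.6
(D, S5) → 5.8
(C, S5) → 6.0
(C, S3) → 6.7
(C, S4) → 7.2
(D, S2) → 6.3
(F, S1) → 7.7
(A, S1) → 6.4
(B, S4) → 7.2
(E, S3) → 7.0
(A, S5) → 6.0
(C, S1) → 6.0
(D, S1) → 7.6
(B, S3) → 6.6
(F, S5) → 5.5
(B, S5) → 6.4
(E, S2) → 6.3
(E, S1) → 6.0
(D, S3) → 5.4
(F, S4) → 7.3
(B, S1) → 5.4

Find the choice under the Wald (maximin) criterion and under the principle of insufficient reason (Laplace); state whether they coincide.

maximin → C; laplace → B (disagree)

Row minima: A=5.6, B=5.4, C=6.0, D=5.4, E=5.5, F=5.5
Best worst-case = 6.0 → C.
Row averages: A=6.38, B=6.66, C=6.52, D=6.48, E=6.4, F=6.4
Highest average = 6.66 → B.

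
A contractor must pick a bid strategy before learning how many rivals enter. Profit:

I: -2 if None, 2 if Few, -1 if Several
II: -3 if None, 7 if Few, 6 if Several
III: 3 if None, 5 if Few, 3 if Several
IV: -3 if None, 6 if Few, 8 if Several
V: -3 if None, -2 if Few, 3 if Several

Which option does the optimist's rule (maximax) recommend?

Row maxima: I=2, II=7, III=5, IV=8, V=3
Best best-case = 8 → IV.

IV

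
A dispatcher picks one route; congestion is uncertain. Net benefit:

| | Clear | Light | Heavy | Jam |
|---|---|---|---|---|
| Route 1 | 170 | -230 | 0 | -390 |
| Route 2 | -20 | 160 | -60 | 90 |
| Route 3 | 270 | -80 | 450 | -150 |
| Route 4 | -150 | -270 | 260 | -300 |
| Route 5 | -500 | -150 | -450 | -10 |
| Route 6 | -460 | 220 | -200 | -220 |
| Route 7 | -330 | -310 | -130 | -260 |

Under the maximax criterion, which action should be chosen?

Route 3

Row maxima: Route 1=170, Route 2=160, Route 3=450, Route 4=260, Route 5=-10, Route 6=220, Route 7=-130
Best best-case = 450 → Route 3.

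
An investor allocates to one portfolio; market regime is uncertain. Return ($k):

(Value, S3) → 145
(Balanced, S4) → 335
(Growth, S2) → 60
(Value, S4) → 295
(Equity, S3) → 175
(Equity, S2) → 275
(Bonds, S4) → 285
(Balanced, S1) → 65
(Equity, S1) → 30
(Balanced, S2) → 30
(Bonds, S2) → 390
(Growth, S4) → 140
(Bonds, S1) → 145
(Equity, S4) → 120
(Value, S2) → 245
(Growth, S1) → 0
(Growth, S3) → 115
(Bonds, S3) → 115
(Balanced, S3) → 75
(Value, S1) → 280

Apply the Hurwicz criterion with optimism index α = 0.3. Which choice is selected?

Equity: 0.3·275 + 0.7·30 = 103.5
Bonds: 0.3·390 + 0.7·115 = 197.5
Growth: 0.3·140 + 0.7·0 = 42
Value: 0.3·295 + 0.7·145 = 190
Balanced: 0.3·335 + 0.7·30 = 121.5
Highest Hurwicz score = 197.5 → Bonds.

Bonds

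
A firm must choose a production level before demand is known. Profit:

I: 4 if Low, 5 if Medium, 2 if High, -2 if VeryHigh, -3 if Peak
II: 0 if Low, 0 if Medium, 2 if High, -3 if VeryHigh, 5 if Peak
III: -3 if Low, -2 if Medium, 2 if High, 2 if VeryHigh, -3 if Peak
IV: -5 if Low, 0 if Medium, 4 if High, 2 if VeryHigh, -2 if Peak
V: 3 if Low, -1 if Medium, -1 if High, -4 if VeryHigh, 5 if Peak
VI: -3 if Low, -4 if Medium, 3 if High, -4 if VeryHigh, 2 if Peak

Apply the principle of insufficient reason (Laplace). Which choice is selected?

I

Row averages: I=1.2, II=0.8, III=-0.8, IV=-0.2, V=0.4, VI=-1.2
Highest average = 1.2 → I.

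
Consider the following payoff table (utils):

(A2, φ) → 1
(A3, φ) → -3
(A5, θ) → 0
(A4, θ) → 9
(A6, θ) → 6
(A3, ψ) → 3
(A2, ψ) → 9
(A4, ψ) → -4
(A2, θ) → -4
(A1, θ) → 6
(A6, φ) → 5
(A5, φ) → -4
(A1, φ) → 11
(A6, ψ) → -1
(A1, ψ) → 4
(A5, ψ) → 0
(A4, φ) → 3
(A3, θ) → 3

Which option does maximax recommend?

A1

Row maxima: A1=11, A2=9, A3=3, A4=9, A5=0, A6=6
Best best-case = 11 → A1.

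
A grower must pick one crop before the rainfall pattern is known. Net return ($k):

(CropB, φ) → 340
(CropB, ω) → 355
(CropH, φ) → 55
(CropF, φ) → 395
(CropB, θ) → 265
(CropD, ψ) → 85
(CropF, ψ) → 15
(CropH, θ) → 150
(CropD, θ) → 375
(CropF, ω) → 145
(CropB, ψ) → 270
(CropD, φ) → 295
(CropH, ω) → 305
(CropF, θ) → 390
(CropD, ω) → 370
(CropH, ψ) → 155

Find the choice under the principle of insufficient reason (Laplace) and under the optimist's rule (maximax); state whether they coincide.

Row averages: CropD=281.25, CropB=307.5, CropH=166.25, CropF=236.25
Highest average = 307.5 → CropB.
Row maxima: CropD=375, CropB=355, CropH=305, CropF=395
Best best-case = 395 → CropF.

laplace → CropB; maximax → CropF (disagree)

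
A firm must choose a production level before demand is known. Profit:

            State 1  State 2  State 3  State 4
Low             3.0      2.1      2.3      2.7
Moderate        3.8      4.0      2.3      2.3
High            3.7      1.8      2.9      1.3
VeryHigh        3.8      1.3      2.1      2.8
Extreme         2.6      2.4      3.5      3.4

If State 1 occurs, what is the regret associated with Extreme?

1.2

Best payoff under State 1 is 3.8.
Regret = 3.8 − 2.6 = 1.2.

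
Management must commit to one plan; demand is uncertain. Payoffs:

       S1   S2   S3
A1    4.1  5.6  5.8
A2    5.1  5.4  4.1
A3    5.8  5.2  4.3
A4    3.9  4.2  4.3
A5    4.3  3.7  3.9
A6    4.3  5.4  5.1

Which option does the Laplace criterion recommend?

Row averages: A1=31/6, A2=73/15, A3=5.1, A4=62/15, A5=119/30, A6=74/15
Highest average = 31/6 → A1.

A1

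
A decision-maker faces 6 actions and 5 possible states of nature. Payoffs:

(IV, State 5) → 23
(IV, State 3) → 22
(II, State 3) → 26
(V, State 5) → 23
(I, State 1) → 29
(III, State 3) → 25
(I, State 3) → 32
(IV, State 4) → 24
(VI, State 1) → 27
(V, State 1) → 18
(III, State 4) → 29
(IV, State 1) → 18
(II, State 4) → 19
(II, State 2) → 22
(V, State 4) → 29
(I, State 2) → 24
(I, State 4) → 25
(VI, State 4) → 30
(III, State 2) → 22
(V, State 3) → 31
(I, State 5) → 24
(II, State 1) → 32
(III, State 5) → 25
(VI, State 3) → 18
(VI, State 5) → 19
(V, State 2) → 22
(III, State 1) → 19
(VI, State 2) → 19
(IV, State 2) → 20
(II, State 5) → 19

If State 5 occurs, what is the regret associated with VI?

6

Best payoff under State 5 is 25.
Regret = 25 − 19 = 6.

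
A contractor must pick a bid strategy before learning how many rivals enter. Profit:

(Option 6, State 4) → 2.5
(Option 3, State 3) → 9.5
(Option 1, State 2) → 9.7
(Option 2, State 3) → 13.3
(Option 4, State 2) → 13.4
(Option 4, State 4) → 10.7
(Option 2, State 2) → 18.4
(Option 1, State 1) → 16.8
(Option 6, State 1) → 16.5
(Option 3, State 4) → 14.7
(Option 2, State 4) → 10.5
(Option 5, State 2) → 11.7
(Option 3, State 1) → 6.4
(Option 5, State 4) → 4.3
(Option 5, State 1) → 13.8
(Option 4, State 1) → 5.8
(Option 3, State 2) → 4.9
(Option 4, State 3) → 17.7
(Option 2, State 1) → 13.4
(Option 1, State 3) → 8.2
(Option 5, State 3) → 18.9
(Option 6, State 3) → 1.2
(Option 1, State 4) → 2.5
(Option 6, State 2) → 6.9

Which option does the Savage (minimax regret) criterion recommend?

Column bests: State 1=16.8, State 2=18.4, State 3=18.9, State 4=14.7.
Option 1 regrets: 0.0, 8.7, 10.7, 12.2 → max 12.2
Option 2 regrets: 3.4, 0.0, 5.6, 4.2 → max 5.6
Option 3 regrets: 10.4, 13.5, 9.4, 0.0 → max 13.5
Option 4 regrets: 11.0, 5.0, 1.2, 4.0 → max 11.0
Option 5 regrets: 3.0, 6.7, 0.0, 10.4 → max 10.4
Option 6 regrets: 0.3, 11.5, 17.7, 12.2 → max 17.7
Smallest max regret = 5.6 → Option 2.

Option 2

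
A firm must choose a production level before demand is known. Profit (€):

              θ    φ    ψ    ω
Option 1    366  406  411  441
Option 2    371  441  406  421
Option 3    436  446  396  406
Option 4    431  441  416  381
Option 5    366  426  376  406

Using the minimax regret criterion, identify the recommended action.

Column bests: θ=436, φ=446, ψ=416, ω=441.
Option 1 regrets: 70, 40, 5, 0 → max 70
Option 2 regrets: 65, 5, 10, 20 → max 65
Option 3 regrets: 0, 0, 20, 35 → max 35
Option 4 regrets: 5, 5, 0, 60 → max 60
Option 5 regrets: 70, 20, 40, 35 → max 70
Smallest max regret = 35 → Option 3.

Option 3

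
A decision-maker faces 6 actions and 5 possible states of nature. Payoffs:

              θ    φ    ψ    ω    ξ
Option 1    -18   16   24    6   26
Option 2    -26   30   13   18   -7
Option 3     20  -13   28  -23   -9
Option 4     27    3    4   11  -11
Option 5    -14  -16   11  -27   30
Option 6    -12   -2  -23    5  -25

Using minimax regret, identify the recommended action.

Option 4

Column bests: θ=27, φ=30, ψ=28, ω=18, ξ=30.
Option 1 regrets: 45, 14, 4, 12, 4 → max 45
Option 2 regrets: 53, 0, 15, 0, 37 → max 53
Option 3 regrets: 7, 43, 0, 41, 39 → max 43
Option 4 regrets: 0, 27, 24, 7, 41 → max 41
Option 5 regrets: 41, 46, 17, 45, 0 → max 46
Option 6 regrets: 39, 32, 51, 13, 55 → max 55
Smallest max regret = 41 → Option 4.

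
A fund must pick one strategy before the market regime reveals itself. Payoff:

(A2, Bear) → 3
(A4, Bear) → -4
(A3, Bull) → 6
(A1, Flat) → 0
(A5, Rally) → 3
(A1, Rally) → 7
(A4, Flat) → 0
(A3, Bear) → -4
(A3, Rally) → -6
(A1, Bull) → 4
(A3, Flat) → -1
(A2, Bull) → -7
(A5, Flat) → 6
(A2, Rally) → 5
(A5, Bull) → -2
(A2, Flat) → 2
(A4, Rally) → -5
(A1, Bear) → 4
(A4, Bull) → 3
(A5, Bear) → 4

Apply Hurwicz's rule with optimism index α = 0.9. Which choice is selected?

A1

A1: 0.9·7 + 0.1·0 = 6.3
A2: 0.9·5 + 0.1·(-7) = 3.8
A3: 0.9·6 + 0.1·(-6) = 4.8
A4: 0.9·3 + 0.1·(-5) = 2.2
A5: 0.9·6 + 0.1·(-2) = 5.2
Highest Hurwicz score = 6.3 → A1.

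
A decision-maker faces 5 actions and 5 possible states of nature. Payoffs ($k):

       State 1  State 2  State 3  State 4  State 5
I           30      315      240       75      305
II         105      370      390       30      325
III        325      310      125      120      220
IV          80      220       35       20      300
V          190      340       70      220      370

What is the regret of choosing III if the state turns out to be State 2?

Best payoff under State 2 is 370.
Regret = 370 − 310 = 60.

60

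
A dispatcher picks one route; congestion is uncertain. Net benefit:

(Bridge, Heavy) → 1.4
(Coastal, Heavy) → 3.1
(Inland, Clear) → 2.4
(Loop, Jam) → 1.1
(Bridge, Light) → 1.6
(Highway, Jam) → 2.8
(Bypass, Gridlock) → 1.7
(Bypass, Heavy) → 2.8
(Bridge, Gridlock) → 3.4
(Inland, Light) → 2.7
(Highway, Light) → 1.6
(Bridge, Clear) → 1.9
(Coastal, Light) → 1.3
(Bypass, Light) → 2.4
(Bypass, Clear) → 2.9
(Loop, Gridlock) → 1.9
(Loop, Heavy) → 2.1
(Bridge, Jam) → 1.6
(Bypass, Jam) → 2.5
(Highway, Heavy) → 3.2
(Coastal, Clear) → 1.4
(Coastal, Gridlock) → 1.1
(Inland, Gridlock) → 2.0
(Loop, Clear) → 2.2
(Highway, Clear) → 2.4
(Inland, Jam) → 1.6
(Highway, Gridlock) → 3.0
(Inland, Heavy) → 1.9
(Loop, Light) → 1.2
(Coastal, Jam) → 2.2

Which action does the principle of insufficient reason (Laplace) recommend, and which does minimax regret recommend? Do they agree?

Row averages: Bridge=1.98, Coastal=1.82, Loop=1.7, Bypass=2.46, Highway=2.6, Inland=2.12
Highest average = 2.6 → Highway.
Column bests: Clear=2.9, Light=2.7, Heavy=3.2, Jam=2.8, Gridlock=3.4.
Bridge regrets: 1.0, 1.1, 1.8, 1.2, 0.0 → max 1.8
Coastal regrets: 1.5, 1.4, 0.1, 0.6, 2.3 → max 2.3
Loop regrets: 0.7, 1.5, 1.1, 1.7, 1.5 → max 1.7
Bypass regrets: 0.0, 0.3, 0.4, 0.3, 1.7 → max 1.7
Highway regrets: 0.5, 1.1, 0.0, 0.0, 0.4 → max 1.1
Inland regrets: 0.5, 0.0, 1.3, 1.2, 1.4 → max 1.4
Smallest max regret = 1.1 → Highway.

laplace → Highway; minimax regret → Highway (agree)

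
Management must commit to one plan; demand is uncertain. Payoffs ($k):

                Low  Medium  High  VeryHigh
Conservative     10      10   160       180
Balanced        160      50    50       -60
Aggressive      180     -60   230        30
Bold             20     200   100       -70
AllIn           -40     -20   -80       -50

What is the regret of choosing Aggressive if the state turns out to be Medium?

Best payoff under Medium is 200.
Regret = 200 − (-60) = 260.

260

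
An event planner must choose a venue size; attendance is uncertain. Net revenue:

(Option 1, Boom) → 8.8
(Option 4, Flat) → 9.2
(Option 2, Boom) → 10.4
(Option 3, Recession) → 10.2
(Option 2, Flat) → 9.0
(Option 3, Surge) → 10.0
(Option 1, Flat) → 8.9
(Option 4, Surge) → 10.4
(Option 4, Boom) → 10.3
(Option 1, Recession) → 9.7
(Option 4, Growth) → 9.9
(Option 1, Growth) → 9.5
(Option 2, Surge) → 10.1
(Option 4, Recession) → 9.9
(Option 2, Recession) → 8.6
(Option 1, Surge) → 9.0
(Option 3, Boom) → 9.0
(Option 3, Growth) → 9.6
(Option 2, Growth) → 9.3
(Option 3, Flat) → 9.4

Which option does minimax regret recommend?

Column bests: Recession=10.2, Flat=9.4, Growth=9.9, Boom=10.4, Surge=10.4.
Option 1 regrets: 0.5, 0.5, 0.4, 1.6, 1.4 → max 1.6
Option 2 regrets: 1.6, 0.4, 0.6, 0.0, 0.3 → max 1.6
Option 3 regrets: 0.0, 0.0, 0.3, 1.4, 0.4 → max 1.4
Option 4 regrets: 0.3, 0.2, 0.0, 0.1, 0.0 → max 0.3
Smallest max regret = 0.3 → Option 4.

Option 4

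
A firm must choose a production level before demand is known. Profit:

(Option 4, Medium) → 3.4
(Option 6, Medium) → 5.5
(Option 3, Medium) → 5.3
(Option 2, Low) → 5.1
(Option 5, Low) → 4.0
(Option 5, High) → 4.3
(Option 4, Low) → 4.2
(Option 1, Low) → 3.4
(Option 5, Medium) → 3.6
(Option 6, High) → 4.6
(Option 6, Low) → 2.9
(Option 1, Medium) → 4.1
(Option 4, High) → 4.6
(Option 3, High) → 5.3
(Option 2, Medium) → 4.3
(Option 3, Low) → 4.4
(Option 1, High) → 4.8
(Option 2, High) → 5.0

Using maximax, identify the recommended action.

Option 6

Row maxima: Option 1=4.8, Option 2=5.1, Option 3=5.3, Option 4=4.6, Option 5=4.3, Option 6=5.5
Best best-case = 5.5 → Option 6.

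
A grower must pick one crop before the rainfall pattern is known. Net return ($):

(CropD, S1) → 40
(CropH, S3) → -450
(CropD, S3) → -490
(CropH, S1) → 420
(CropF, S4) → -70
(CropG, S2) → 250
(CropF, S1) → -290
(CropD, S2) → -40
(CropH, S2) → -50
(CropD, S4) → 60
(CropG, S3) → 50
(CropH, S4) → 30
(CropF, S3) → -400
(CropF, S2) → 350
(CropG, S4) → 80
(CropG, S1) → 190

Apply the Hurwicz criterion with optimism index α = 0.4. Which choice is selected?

CropG

CropF: 0.4·350 + 0.6·(-400) = -100
CropG: 0.4·250 + 0.6·50 = 130
CropD: 0.4·60 + 0.6·(-490) = -270
CropH: 0.4·420 + 0.6·(-450) = -102
Highest Hurwicz score = 130 → CropG.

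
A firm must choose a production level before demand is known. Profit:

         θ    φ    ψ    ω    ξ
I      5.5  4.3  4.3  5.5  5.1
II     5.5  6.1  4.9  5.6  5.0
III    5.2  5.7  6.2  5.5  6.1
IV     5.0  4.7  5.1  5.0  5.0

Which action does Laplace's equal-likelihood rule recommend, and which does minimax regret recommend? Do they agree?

laplace → III; minimax regret → III (agree)

Row averages: I=4.94, II=5.42, III=5.74, IV=4.96
Highest average = 5.74 → III.
Column bests: θ=5.5, φ=6.1, ψ=6.2, ω=5.6, ξ=6.1.
I regrets: 0.0, 1.8, 1.9, 0.1, 1.0 → max 1.9
II regrets: 0.0, 0.0, 1.3, 0.0, 1.1 → max 1.3
III regrets: 0.3, 0.4, 0.0, 0.1, 0.0 → max 0.4
IV regrets: 0.5, 1.4, 1.1, 0.6, 1.1 → max 1.4
Smallest max regret = 0.4 → III.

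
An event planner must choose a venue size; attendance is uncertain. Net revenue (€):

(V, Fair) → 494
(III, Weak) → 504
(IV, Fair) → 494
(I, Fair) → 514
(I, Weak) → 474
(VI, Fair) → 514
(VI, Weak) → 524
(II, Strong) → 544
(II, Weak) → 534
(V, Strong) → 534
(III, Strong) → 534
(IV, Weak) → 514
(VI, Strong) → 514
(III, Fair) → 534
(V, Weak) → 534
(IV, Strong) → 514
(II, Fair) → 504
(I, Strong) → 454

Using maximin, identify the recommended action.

Row minima: I=454, II=504, III=504, IV=494, V=494, VI=514
Best worst-case = 514 → VI.

VI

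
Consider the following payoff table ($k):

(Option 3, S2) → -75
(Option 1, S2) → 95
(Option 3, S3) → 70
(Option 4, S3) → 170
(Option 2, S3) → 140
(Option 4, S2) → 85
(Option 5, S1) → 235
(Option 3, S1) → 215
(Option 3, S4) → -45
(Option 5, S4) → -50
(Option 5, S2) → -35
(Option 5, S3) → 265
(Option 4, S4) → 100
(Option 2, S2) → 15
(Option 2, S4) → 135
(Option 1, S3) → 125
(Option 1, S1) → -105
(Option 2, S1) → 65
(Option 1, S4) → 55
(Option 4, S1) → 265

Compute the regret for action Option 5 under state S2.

130

Best payoff under S2 is 95.
Regret = 95 − (-35) = 130.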